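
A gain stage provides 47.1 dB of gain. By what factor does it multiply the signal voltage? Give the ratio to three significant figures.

226

Voltage ratio = 10^(dB/20).
10^(47.1/20) = 10^(2.355) = 226.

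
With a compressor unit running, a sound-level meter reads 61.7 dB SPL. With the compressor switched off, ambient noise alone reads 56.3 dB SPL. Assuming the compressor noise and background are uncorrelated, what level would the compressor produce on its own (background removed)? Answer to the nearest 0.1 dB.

60.2 dB SPL

Remove the background by subtracting linear intensities:
L_src = 10·log₁₀(10^(61.7/10) − 10^(56.3/10)) = 10·log₁₀(1053000) = 60.2 dB SPL.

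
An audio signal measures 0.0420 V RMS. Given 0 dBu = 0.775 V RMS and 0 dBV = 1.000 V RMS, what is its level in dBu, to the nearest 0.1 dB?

-25.3 dBu

dBu = 20·log₁₀(V / 0.775 V).
20·log₁₀(0.0420/0.775) = -25.3 dBu.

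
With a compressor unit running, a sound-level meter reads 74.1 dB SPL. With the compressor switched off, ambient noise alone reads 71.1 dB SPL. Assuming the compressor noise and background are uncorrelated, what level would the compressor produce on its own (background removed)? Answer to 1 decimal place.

71.1 dB SPL

Remove the background by subtracting linear intensities:
L_src = 10·log₁₀(10^(74.1/10) − 10^(71.1/10)) = 10·log₁₀(12820000) = 71.1 dB SPL.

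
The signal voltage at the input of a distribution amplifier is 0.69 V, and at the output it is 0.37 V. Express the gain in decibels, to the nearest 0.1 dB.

Voltage is an amplitude quantity, so gain = 20·log₁₀(V_out/V_in).
20·log₁₀(0.37/0.69) = 20·log₁₀(0.5362) = -5.4 dB.

-5.4 dB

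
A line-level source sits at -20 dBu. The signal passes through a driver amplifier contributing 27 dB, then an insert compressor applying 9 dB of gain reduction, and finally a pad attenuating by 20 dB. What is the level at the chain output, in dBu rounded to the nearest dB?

-22 dBu

Cascaded gains and losses add directly in dB.
-20 + 27 − 9 − 20 = -22 dBu.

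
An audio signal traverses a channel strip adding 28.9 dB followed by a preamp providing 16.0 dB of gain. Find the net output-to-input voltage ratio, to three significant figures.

Net gain = 28.9 + 16.0 = 44.9 dB.
Voltage ratio = 10^(44.9/20) = 176.

176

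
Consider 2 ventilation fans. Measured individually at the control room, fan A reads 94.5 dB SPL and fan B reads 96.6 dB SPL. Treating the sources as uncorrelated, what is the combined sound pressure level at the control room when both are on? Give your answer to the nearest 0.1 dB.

98.7 dB SPL

Uncorrelated sources add in intensity (power), not in dB.
L_total = 10·log₁₀(10^(94.5/10) + 10^(96.6/10)) = 10·log₁₀(7389000000) = 98.7 dB SPL.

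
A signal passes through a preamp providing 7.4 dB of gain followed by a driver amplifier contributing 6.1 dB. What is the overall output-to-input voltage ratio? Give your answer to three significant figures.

Net gain = 7.4 + 6.1 = 13.5 dB.
Voltage ratio = 10^(13.5/20) = 4.73.

4.73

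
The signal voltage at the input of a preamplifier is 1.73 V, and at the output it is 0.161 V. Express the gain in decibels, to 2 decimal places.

-20.62 dB

Voltage is an amplitude quantity, so gain = 20·log₁₀(V_out/V_in).
20·log₁₀(0.161/1.73) = 20·log₁₀(0.09306) = -20.62 dB.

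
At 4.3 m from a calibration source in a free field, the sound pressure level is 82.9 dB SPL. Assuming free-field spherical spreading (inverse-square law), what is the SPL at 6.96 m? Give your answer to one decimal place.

Free-field point source: level drops by 20·log₁₀ of the distance ratio.
ΔL = −20·log₁₀(6.96/4.3) = -4.18 dB, so L₂ = 82.9 + (-4.18) = 78.7 dB SPL.

78.7 dB SPL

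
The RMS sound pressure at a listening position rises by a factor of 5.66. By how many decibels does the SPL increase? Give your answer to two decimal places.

Sound pressure is an amplitude quantity: ΔL = 20·log₁₀(p₂/p₁).
20·log₁₀(5.66) = 15.06 dB.

15.06 dB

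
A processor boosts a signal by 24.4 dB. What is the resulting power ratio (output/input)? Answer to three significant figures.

Power ratio = 10^(dB/10).
10^(24.4/10) = 10^(2.440) = 275.

275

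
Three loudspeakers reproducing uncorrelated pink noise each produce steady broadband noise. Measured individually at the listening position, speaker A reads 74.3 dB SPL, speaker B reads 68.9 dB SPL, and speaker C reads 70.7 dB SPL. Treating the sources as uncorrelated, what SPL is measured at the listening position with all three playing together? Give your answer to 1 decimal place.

Add the sources as powers (linear), then convert back to dB:
L_total = 10·log₁₀(10^(74.3/10) + 10^(68.9/10) + 10^(70.7/10)) = 10·log₁₀(46430000) = 76.7 dB SPL.

76.7 dB SPL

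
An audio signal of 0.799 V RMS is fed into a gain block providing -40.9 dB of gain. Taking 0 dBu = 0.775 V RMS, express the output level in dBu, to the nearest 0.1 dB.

-40.6 dBu

Input level: 20·log₁₀(0.799/0.775) = 0.26 dBu.
Output: 0.26 − 40.9 = -40.6 dBu.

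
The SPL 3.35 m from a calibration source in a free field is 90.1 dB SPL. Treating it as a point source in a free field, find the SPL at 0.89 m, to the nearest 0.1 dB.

For a point source in a free field, ΔL = −20·log₁₀(d₂/d₁).
ΔL = −20·log₁₀(0.89/3.35) = 11.51 dB, so L₂ = 90.1 + (11.51) = 101.6 dB SPL.

101.6 dB SPL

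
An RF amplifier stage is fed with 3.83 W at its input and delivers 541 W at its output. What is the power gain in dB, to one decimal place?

21.5 dB

Power ratio → dB uses the 10·log₁₀ form:
10·log₁₀(541/3.83) = 10·log₁₀(141.3) = 21.5 dB.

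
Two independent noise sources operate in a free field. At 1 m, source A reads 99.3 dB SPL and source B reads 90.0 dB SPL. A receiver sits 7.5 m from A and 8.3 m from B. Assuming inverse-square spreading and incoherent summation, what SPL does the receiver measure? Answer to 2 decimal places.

82.20 dB SPL

At the listener: L_A = 99.3 − 20·log₁₀(7.5) = 81.799 dB; L_B = 90.0 − 20·log₁₀(8.3) = 71.618 dB.
Combined: 10·log₁₀(10^(81.799/10)+10^(71.618/10)) = 82.20 dB SPL.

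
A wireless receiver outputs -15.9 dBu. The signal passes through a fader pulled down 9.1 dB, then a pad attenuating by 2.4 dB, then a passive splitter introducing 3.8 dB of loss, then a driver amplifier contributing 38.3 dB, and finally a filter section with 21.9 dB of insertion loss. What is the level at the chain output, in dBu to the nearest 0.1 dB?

-14.8 dBu

In dB, series stages simply add:
-15.9 − 9.1 − 2.4 − 3.8 + 38.3 − 21.9 = -14.8 dBu.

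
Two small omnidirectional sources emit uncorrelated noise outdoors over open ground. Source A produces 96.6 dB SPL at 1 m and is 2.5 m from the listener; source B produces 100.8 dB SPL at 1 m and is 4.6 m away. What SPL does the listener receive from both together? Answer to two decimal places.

91.14 dB SPL

At the listener: L_A = 96.6 − 20·log₁₀(2.5) = 88.641 dB; L_B = 100.8 − 20·log₁₀(4.6) = 87.545 dB.
Combined: 10·log₁₀(10^(88.641/10)+10^(87.545/10)) = 91.14 dB SPL.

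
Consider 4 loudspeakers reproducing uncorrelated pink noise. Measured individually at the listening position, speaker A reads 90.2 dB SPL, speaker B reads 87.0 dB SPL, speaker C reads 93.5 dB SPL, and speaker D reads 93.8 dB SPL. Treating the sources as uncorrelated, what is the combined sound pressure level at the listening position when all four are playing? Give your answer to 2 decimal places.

97.91 dB SPL

Uncorrelated sources add in intensity (power), not in dB.
L_total = 10·log₁₀(10^(90.2/10) + 10^(87.0/10) + 10^(93.5/10) + 10^(93.8/10)) = 10·log₁₀(6186000000) = 97.91 dB SPL.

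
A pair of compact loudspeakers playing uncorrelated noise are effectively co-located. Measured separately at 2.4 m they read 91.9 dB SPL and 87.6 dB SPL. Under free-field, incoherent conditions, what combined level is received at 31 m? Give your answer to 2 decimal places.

71.05 dB SPL

Combined at 2.4 m: 10·log₁₀(10^(91.9/10)+10^(87.6/10)) = 93.272 dB SPL.
Then apply −20·log₁₀(31/2.4) = -22.223 dB → 71.05 dB SPL.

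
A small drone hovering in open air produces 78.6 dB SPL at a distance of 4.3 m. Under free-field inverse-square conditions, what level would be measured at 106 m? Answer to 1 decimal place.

50.8 dB SPL

For a point source in a free field, ΔL = −20·log₁₀(d₂/d₁).
ΔL = −20·log₁₀(106/4.3) = -27.84 dB, so L₂ = 78.6 + (-27.84) = 50.8 dB SPL.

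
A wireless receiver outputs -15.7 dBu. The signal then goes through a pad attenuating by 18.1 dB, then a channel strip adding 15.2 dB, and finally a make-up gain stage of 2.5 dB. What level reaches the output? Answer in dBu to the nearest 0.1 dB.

Gain stages sum in dB:
-15.7 − 18.1 + 15.2 + 2.5 = -16.1 dBu.

-16.1 dBu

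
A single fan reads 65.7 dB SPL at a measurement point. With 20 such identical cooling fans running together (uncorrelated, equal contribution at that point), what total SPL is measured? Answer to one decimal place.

20 equal incoherent sources raise the level by 10·log₁₀(20) = 13.01 dB.
L_total = 65.7 + 13.01 = 78.7 dB SPL.

78.7 dB SPL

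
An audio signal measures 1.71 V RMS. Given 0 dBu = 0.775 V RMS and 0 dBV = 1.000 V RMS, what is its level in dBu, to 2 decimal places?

+6.87 dBu

dBu = 20·log₁₀(V / 0.775 V).
20·log₁₀(1.71/0.775) = +6.87 dBu.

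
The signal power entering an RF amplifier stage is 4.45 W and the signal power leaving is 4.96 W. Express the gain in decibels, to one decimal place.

0.5 dB

Power ratio → dB uses the 10·log₁₀ form:
10·log₁₀(4.96/4.45) = 10·log₁₀(1.115) = 0.5 dB.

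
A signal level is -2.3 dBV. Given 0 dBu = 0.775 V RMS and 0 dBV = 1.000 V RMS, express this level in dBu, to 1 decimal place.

-0.1 dBu

The offset between the scales is 20·log₁₀(0.775/1.000) = −2.214 dB.
So dBu = -2.3 + 2.214 = -0.1 dBu.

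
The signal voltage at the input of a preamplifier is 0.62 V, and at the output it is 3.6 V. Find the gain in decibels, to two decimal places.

15.28 dB

Voltage is an amplitude quantity, so gain = 20·log₁₀(V_out/V_in).
20·log₁₀(3.6/0.62) = 20·log₁₀(5.806) = 15.28 dB.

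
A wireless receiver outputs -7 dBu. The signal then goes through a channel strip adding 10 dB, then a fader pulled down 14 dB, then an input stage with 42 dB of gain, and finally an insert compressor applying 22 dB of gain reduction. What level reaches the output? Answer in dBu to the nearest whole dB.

+9 dBu

Gain stages sum in dB:
-7 + 10 − 14 + 42 − 22 = +9 dBu.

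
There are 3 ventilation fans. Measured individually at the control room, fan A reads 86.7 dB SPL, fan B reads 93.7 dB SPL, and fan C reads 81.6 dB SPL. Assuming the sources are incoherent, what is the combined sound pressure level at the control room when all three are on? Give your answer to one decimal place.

Add the sources as powers (linear), then convert back to dB:
L_total = 10·log₁₀(10^(86.7/10) + 10^(93.7/10) + 10^(81.6/10)) = 10·log₁₀(2957000000) = 94.7 dB SPL.

94.7 dB SPL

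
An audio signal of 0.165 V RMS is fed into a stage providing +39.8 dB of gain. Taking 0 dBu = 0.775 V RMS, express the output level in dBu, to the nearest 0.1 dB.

+26.4 dBu

Input level: 20·log₁₀(0.165/0.775) = -13.44 dBu.
Output: -13.44 + 39.8 = +26.4 dBu.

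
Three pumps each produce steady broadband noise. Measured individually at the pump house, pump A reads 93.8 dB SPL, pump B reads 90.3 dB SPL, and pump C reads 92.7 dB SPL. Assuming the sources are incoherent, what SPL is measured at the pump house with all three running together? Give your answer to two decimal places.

97.27 dB SPL

Add the sources as powers (linear), then convert back to dB:
L_total = 10·log₁₀(10^(93.8/10) + 10^(90.3/10) + 10^(92.7/10)) = 10·log₁₀(5332000000) = 97.27 dB SPL.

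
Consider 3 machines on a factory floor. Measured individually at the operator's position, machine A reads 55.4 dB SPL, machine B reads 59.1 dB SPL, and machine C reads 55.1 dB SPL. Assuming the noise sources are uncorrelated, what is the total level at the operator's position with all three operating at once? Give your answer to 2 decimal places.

61.71 dB SPL

Incoherent sources sum as intensities:
L_total = 10·log₁₀(10^(55.4/10) + 10^(59.1/10) + 10^(55.1/10)) = 10·log₁₀(1483000) = 61.71 dB SPL.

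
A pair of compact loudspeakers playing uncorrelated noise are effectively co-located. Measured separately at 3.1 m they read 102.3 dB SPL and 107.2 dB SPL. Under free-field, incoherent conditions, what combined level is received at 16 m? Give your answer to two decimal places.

94.16 dB SPL

Combined at 3.1 m: 10·log₁₀(10^(102.3/10)+10^(107.2/10)) = 108.418 dB SPL.
Then apply −20·log₁₀(16/3.1) = -14.255 dB → 94.16 dB SPL.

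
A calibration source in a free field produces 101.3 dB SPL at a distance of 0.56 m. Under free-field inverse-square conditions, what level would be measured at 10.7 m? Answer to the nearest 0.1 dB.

75.7 dB SPL

Free-field point source: level drops by 20·log₁₀ of the distance ratio.
ΔL = −20·log₁₀(10.7/0.56) = -25.62 dB, so L₂ = 101.3 + (-25.62) = 75.7 dB SPL.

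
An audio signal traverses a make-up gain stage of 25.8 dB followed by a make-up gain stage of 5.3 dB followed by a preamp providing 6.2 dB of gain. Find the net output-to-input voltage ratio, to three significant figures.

73.3

Net gain = 25.8 + 5.3 + 6.2 = 37.3 dB.
Voltage ratio = 10^(37.3/20) = 73.3.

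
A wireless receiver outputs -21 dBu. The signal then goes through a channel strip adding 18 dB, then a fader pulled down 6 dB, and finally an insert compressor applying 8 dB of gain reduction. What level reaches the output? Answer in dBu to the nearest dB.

In dB, series stages simply add:
-21 + 18 − 6 − 8 = -17 dBu.

-17 dBu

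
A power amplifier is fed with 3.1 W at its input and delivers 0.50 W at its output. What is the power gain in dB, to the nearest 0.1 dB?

Power ratio → dB uses the 10·log₁₀ form:
10·log₁₀(0.50/3.1) = 10·log₁₀(0.1613) = -7.9 dB.

-7.9 dB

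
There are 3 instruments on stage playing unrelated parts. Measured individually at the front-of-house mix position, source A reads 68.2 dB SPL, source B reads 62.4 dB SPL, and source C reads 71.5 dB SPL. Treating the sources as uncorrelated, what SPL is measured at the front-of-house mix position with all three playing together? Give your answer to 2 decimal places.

73.52 dB SPL

Uncorrelated sources add in intensity (power), not in dB.
L_total = 10·log₁₀(10^(68.2/10) + 10^(62.4/10) + 10^(71.5/10)) = 10·log₁₀(22470000) = 73.52 dB SPL.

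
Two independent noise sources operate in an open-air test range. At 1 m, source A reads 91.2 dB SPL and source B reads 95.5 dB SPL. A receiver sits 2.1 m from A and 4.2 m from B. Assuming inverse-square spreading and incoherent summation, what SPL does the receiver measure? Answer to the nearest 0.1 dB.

At the listener: L_A = 91.2 − 20·log₁₀(2.1) = 84.76 dB; L_B = 95.5 − 20·log₁₀(4.2) = 83.04 dB.
Combined: 10·log₁₀(10^(84.76/10)+10^(83.04/10)) = 87.0 dB SPL.

87.0 dB SPL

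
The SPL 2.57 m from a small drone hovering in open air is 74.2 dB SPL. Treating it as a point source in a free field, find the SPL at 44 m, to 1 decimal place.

49.5 dB SPL

For a point source in a free field, ΔL = −20·log₁₀(d₂/d₁).
ΔL = −20·log₁₀(44/2.57) = -24.67 dB, so L₂ = 74.2 + (-24.67) = 49.5 dB SPL.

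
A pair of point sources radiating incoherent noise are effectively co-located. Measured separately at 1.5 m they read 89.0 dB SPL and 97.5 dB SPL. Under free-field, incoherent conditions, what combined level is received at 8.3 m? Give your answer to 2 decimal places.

Combined at 1.5 m: 10·log₁₀(10^(89.0/10)+10^(97.5/10)) = 98.074 dB SPL.
Then apply −20·log₁₀(8.3/1.5) = -14.860 dB → 83.21 dB SPL.

83.21 dB SPL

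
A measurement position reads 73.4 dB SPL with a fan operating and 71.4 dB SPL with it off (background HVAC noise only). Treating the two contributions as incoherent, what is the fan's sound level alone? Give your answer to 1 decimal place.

69.1 dB SPL

Background correction is a power subtraction:
L_src = 10·log₁₀(10^(73.4/10) − 10^(71.4/10)) = 10·log₁₀(8074000) = 69.1 dB SPL.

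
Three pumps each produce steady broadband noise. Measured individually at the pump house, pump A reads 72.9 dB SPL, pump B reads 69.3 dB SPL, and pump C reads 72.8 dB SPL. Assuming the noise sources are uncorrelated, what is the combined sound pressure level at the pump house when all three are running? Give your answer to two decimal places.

Add the sources as powers (linear), then convert back to dB:
L_total = 10·log₁₀(10^(72.9/10) + 10^(69.3/10) + 10^(72.8/10)) = 10·log₁₀(47060000) = 76.73 dB SPL.

76.73 dB SPL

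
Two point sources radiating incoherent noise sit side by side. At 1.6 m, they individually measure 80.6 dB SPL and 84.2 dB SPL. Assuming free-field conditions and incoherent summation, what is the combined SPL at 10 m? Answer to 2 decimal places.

69.86 dB SPL

Combined at 1.6 m: 10·log₁₀(10^(80.6/10)+10^(84.2/10)) = 85.773 dB SPL.
Then apply −20·log₁₀(10/1.6) = -15.918 dB → 69.86 dB SPL.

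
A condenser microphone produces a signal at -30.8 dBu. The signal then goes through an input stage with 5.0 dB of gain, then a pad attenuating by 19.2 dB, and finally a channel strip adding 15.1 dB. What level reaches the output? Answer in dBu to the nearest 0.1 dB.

In dB, series stages simply add:
-30.8 + 5.0 − 19.2 + 15.1 = -29.9 dBu.

-29.9 dBu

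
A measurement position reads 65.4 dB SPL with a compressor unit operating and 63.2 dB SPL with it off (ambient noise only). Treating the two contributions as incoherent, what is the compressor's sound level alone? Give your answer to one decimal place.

61.4 dB SPL

Subtract intensities: L_src = 10·log₁₀(10^(L_total/10) − 10^(L_bg/10)).
L_src = 10·log₁₀(10^(65.4/10) − 10^(63.2/10)) = 10·log₁₀(1378000) = 61.4 dB SPL.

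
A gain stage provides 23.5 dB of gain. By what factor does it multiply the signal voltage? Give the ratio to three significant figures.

15.0

Voltage ratio = 10^(dB/20).
10^(23.5/20) = 10^(1.175) = 15.0.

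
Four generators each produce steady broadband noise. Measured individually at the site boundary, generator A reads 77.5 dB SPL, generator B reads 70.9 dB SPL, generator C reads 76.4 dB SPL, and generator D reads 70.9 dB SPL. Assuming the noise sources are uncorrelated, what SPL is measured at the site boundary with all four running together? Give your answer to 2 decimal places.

Incoherent sources sum as intensities:
L_total = 10·log₁₀(10^(77.5/10) + 10^(70.9/10) + 10^(76.4/10) + 10^(70.9/10)) = 10·log₁₀(124500000) = 80.95 dB SPL.

80.95 dB SPL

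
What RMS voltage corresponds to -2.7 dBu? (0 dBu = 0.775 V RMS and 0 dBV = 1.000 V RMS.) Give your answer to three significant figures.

0.568 V

V = 0.775 V × 10^(-2.7/20).
= 0.775 × 0.7328 = 0.568 V.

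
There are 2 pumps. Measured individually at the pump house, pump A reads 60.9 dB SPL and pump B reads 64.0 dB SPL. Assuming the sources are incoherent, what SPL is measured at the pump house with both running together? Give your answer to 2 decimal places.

65.73 dB SPL

Incoherent sources sum as intensities:
L_total = 10·log₁₀(10^(60.9/10) + 10^(64.0/10)) = 10·log₁₀(3742000) = 65.73 dB SPL.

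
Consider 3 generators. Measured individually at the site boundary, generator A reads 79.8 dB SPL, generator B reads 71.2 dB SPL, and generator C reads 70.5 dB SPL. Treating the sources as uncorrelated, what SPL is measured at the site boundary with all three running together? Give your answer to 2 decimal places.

80.79 dB SPL

Incoherent sources sum as intensities:
L_total = 10·log₁₀(10^(79.8/10) + 10^(71.2/10) + 10^(70.5/10)) = 10·log₁₀(119900000) = 80.79 dB SPL.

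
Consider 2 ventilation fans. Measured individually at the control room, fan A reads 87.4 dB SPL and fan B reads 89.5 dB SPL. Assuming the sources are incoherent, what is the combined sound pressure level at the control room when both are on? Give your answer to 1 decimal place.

Incoherent sources sum as intensities:
L_total = 10·log₁₀(10^(87.4/10) + 10^(89.5/10)) = 10·log₁₀(1441000000) = 91.6 dB SPL.

91.6 dB SPL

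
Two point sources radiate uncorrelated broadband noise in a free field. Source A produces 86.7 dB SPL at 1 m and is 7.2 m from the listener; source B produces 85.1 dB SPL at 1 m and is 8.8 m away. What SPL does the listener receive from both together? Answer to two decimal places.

71.21 dB SPL

At the listener: L_A = 86.7 − 20·log₁₀(7.2) = 69.553 dB; L_B = 85.1 − 20·log₁₀(8.8) = 66.210 dB.
Combined: 10·log₁₀(10^(69.553/10)+10^(66.210/10)) = 71.21 dB SPL.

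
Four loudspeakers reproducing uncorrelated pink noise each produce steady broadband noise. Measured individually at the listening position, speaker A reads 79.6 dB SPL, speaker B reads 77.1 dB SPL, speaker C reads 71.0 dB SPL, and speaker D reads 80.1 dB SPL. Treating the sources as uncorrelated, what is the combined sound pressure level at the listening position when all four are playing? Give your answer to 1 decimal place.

Uncorrelated sources add in intensity (power), not in dB.
L_total = 10·log₁₀(10^(79.6/10) + 10^(77.1/10) + 10^(71.0/10) + 10^(80.1/10)) = 10·log₁₀(257400000) = 84.1 dB SPL.

84.1 dB SPL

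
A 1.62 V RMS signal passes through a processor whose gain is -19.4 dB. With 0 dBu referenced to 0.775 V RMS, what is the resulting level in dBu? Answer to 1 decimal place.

Input level: 20·log₁₀(1.62/0.775) = 6.40 dBu.
Output: 6.40 − 19.4 = -13.0 dBu.

-13.0 dBu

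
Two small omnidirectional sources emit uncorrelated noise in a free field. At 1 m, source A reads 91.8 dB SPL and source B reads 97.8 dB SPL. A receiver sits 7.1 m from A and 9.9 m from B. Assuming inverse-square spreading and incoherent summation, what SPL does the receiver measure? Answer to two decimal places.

79.61 dB SPL

At the listener: L_A = 91.8 − 20·log₁₀(7.1) = 74.775 dB; L_B = 97.8 − 20·log₁₀(9.9) = 77.887 dB.
Combined: 10·log₁₀(10^(74.775/10)+10^(77.887/10)) = 79.61 dB SPL.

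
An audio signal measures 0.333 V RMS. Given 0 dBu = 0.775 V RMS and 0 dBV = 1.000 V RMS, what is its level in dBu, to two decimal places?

dBu = 20·log₁₀(V / 0.775 V).
20·log₁₀(0.333/0.775) = -7.34 dBu.

-7.34 dBu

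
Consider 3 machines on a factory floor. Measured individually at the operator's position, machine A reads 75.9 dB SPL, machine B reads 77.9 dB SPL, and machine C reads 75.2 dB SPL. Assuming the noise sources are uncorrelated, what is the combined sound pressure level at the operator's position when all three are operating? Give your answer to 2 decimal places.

81.26 dB SPL

Uncorrelated sources add in intensity (power), not in dB.
L_total = 10·log₁₀(10^(75.9/10) + 10^(77.9/10) + 10^(75.2/10)) = 10·log₁₀(133700000) = 81.26 dB SPL.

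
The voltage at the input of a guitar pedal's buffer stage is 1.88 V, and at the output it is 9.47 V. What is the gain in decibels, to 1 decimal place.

Voltage is an amplitude quantity, so gain = 20·log₁₀(V_out/V_in).
20·log₁₀(9.47/1.88) = 20·log₁₀(5.037) = 14.0 dB.

14.0 dB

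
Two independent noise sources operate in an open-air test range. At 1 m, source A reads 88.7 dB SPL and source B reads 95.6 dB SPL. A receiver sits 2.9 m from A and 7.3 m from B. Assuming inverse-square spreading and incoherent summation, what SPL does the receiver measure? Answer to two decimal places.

81.94 dB SPL

At the listener: L_A = 88.7 − 20·log₁₀(2.9) = 79.452 dB; L_B = 95.6 − 20·log₁₀(7.3) = 78.334 dB.
Combined: 10·log₁₀(10^(79.452/10)+10^(78.334/10)) = 81.94 dB SPL.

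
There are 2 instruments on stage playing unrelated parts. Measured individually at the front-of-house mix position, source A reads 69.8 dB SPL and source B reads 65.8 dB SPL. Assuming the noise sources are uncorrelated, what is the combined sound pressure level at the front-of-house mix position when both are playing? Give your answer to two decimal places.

Incoherent sources sum as intensities:
L_total = 10·log₁₀(10^(69.8/10) + 10^(65.8/10)) = 10·log₁₀(13350000) = 71.26 dB SPL.

71.26 dB SPL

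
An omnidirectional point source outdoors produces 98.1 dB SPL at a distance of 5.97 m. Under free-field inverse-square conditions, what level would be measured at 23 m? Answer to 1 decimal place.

86.4 dB SPL

For a point source in a free field, ΔL = −20·log₁₀(d₂/d₁).
ΔL = −20·log₁₀(23/5.97) = -11.72 dB, so L₂ = 98.1 + (-11.72) = 86.4 dB SPL.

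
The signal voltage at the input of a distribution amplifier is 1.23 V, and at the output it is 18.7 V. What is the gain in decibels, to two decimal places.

23.64 dB

Voltage ratio → dB uses the 20·log₁₀ form:
20·log₁₀(18.7/1.23) = 20·log₁₀(15.20) = 23.64 dB.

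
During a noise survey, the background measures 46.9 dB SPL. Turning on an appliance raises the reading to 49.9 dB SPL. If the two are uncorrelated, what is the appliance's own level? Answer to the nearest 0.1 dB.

Remove the background by subtracting linear intensities:
L_src = 10·log₁₀(10^(49.9/10) − 10^(46.9/10)) = 10·log₁₀(48750) = 46.9 dB SPL.

46.9 dB SPL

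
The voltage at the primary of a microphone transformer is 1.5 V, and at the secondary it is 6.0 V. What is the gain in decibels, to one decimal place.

12.0 dB

Voltage is an amplitude quantity, so gain = 20·log₁₀(V_out/V_in).
20·log₁₀(6.0/1.5) = 20·log₁₀(4.000) = 12.0 dB.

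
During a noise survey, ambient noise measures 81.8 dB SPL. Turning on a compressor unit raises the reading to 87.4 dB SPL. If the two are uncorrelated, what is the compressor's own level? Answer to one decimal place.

Remove the background by subtracting linear intensities:
L_src = 10·log₁₀(10^(87.4/10) − 10^(81.8/10)) = 10·log₁₀(398200000) = 86.0 dB SPL.

86.0 dB SPL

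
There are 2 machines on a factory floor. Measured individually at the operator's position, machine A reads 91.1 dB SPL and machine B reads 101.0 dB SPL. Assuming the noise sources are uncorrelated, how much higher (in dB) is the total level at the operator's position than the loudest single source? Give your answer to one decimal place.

Uncorrelated sources add in intensity (power), not in dB.
L_total = 10·log₁₀(10^(91.1/10) + 10^(101.0/10)) = 101.42 dB SPL.
Excess over the loudest (101.0 dB): 101.42 − 101.0 = 0.4 dB.

0.4 dB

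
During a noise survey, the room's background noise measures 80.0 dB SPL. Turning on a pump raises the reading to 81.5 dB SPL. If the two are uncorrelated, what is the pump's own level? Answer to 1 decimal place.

Background correction is a power subtraction:
L_src = 10·log₁₀(10^(81.5/10) − 10^(80.0/10)) = 10·log₁₀(41250000) = 76.2 dB SPL.

76.2 dB SPL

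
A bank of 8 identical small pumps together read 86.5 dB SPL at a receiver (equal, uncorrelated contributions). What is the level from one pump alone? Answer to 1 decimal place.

77.5 dB SPL

8 equal incoherent sources add 10·log₁₀(8) = 9.03 dB over one source.
L_one = 86.5 − 9.03 = 77.5 dB SPL.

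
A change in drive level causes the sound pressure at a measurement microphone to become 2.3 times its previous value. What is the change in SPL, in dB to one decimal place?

Sound pressure is an amplitude quantity: ΔL = 20·log₁₀(p₂/p₁).
20·log₁₀(2.3) = 7.2 dB.

7.2 dB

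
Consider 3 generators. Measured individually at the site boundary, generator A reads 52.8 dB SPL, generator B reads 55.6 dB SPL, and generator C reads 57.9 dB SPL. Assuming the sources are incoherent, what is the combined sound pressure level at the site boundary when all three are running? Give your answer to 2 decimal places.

60.68 dB SPL

Add the sources as powers (linear), then convert back to dB:
L_total = 10·log₁₀(10^(52.8/10) + 10^(55.6/10) + 10^(57.9/10)) = 10·log₁₀(1170000) = 60.68 dB SPL.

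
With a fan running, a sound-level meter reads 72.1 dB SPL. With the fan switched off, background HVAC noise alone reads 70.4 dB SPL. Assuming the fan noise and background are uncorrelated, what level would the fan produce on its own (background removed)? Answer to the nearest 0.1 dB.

Background correction is a power subtraction:
L_src = 10·log₁₀(10^(72.1/10) − 10^(70.4/10)) = 10·log₁₀(5253000) = 67.2 dB SPL.

67.2 dB SPL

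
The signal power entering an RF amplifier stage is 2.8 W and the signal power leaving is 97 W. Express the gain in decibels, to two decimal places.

Power is a power quantity, so gain = 10·log₁₀(P_out/P_in).
10·log₁₀(97/2.8) = 10·log₁₀(34.64) = 15.40 dB.

15.40 dB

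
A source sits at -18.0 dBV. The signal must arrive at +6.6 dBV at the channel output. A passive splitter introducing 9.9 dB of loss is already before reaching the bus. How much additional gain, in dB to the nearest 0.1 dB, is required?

34.5 dB

The required make-up gain is the shortfall in the dB sum.
G = +6.6 − (-18.0) + 9.9 = 34.5 dB.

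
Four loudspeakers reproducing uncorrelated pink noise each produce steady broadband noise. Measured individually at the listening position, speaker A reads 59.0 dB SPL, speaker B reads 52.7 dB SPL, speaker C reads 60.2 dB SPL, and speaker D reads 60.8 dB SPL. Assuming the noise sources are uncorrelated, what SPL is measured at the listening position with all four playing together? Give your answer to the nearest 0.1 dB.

Uncorrelated sources add in intensity (power), not in dB.
L_total = 10·log₁₀(10^(59.0/10) + 10^(52.7/10) + 10^(60.2/10) + 10^(60.8/10)) = 10·log₁₀(3230000) = 65.1 dB SPL.

65.1 dB SPL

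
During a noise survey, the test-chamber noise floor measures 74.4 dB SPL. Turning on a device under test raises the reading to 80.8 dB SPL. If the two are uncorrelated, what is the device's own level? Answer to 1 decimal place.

79.7 dB SPL

Remove the background by subtracting linear intensities:
L_src = 10·log₁₀(10^(80.8/10) − 10^(74.4/10)) = 10·log₁₀(92680000) = 79.7 dB SPL.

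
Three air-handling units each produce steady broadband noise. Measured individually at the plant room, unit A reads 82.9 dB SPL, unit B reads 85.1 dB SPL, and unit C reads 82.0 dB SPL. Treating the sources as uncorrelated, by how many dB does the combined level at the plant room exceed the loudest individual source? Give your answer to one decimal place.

Add the sources as powers (linear), then convert back to dB:
L_total = 10·log₁₀(10^(82.9/10) + 10^(85.1/10) + 10^(82.0/10)) = 88.31 dB SPL.
Excess over the loudest (85.1 dB): 88.31 − 85.1 = 3.2 dB.

3.2 dB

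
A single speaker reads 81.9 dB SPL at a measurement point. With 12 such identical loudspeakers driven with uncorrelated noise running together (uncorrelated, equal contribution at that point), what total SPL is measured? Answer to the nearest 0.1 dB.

12 equal incoherent sources raise the level by 10·log₁₀(12) = 10.79 dB.
L_total = 81.9 + 10.79 = 92.7 dB SPL.

92.7 dB SPL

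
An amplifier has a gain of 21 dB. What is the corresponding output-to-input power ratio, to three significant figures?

Power ratio = 10^(dB/10).
10^(21/10) = 10^(2.100) = 126.

126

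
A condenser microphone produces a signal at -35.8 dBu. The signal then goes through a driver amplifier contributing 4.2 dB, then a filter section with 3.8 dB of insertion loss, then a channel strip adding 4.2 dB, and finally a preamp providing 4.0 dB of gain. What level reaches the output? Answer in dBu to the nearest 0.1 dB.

Gain stages sum in dB:
-35.8 + 4.2 − 3.8 + 4.2 + 4.0 = -27.2 dBu.

-27.2 dBu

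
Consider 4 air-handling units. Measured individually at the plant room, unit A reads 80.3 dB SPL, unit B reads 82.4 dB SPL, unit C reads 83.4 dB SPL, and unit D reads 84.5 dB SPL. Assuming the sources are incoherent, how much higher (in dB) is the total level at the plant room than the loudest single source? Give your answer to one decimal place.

Incoherent sources sum as intensities:
L_total = 10·log₁₀(10^(80.3/10) + 10^(82.4/10) + 10^(83.4/10) + 10^(84.5/10)) = 88.93 dB SPL.
Excess over the loudest (84.5 dB): 88.93 − 84.5 = 4.4 dB.

4.4 dB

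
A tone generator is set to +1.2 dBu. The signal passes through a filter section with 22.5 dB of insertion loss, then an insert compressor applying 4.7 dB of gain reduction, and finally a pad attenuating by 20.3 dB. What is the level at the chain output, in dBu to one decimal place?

-46.3 dBu

Gain stages sum in dB:
+1.2 − 22.5 − 4.7 − 20.3 = -46.3 dBu.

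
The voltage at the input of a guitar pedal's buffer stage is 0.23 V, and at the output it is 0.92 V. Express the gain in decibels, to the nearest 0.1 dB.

Voltage ratio → dB uses the 20·log₁₀ form:
20·log₁₀(0.92/0.23) = 20·log₁₀(4.000) = 12.0 dB.

12.0 dB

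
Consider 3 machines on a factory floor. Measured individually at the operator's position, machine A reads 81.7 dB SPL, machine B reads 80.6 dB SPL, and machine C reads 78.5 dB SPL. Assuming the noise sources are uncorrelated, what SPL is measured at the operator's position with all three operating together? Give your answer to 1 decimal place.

85.2 dB SPL

Incoherent sources sum as intensities:
L_total = 10·log₁₀(10^(81.7/10) + 10^(80.6/10) + 10^(78.5/10)) = 10·log₁₀(333500000) = 85.2 dB SPL.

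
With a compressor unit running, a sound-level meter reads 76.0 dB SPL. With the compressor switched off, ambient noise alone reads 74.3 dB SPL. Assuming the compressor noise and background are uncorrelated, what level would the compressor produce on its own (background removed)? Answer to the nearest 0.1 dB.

71.1 dB SPL

Remove the background by subtracting linear intensities:
L_src = 10·log₁₀(10^(76.0/10) − 10^(74.3/10)) = 10·log₁₀(12900000) = 71.1 dB SPL.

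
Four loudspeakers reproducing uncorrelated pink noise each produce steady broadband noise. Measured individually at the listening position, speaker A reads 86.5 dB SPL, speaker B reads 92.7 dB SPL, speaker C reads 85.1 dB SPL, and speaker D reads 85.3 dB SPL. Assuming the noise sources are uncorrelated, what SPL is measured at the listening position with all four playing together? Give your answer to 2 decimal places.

94.73 dB SPL

Incoherent sources sum as intensities:
L_total = 10·log₁₀(10^(86.5/10) + 10^(92.7/10) + 10^(85.1/10) + 10^(85.3/10)) = 10·log₁₀(2971000000) = 94.73 dB SPL.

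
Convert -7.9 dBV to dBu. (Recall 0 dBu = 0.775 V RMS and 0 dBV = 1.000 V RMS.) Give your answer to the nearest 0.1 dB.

-5.7 dBu

The offset between the scales is 20·log₁₀(0.775/1.000) = −2.214 dB.
So dBu = -7.9 + 2.214 = -5.7 dBu.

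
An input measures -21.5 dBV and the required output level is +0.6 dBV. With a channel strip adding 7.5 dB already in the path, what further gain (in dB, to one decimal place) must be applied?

The required make-up gain is the shortfall in the dB sum.
G = +0.6 − (-21.5) − 7.5 = 14.6 dB.

14.6 dB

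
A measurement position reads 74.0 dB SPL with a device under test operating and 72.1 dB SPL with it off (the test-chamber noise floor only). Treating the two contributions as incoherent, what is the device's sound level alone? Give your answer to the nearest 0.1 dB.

Subtract intensities: L_src = 10·log₁₀(10^(L_total/10) − 10^(L_bg/10)).
L_src = 10·log₁₀(10^(74.0/10) − 10^(72.1/10)) = 10·log₁₀(8901000) = 69.5 dB SPL.

69.5 dB SPL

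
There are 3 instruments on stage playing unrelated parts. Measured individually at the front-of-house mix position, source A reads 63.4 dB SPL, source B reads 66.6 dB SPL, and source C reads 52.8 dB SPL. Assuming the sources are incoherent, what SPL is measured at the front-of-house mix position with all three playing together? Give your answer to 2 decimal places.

68.42 dB SPL

Incoherent sources sum as intensities:
L_total = 10·log₁₀(10^(63.4/10) + 10^(66.6/10) + 10^(52.8/10)) = 10·log₁₀(6949000) = 68.42 dB SPL.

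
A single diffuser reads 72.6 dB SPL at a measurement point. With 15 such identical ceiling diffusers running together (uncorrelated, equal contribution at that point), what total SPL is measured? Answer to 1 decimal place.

84.4 dB SPL

15 equal incoherent sources raise the level by 10·log₁₀(15) = 11.76 dB.
L_total = 72.6 + 11.76 = 84.4 dB SPL.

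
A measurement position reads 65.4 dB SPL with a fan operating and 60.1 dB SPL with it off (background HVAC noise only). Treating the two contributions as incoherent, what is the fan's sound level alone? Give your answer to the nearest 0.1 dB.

Subtract intensities: L_src = 10·log₁₀(10^(L_total/10) − 10^(L_bg/10)).
L_src = 10·log₁₀(10^(65.4/10) − 10^(60.1/10)) = 10·log₁₀(2444000) = 63.9 dB SPL.

63.9 dB SPL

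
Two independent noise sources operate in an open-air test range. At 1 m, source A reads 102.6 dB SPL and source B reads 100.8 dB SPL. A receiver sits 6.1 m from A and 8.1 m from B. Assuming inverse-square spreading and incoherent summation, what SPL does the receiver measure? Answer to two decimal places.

88.28 dB SPL

At the listener: L_A = 102.6 − 20·log₁₀(6.1) = 86.893 dB; L_B = 100.8 − 20·log₁₀(8.1) = 82.630 dB.
Combined: 10·log₁₀(10^(86.893/10)+10^(82.630/10)) = 88.28 dB SPL.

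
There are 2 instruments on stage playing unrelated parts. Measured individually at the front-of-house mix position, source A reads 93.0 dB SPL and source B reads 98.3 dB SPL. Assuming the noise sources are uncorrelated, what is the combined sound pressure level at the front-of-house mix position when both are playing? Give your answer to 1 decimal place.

99.4 dB SPL

Add the sources as powers (linear), then convert back to dB:
L_total = 10·log₁₀(10^(93.0/10) + 10^(98.3/10)) = 10·log₁₀(8756000000) = 99.4 dB SPL.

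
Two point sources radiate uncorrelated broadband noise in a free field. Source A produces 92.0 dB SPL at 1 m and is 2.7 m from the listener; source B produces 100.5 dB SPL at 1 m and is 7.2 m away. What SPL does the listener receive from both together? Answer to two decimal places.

86.37 dB SPL

At the listener: L_A = 92.0 − 20·log₁₀(2.7) = 83.373 dB; L_B = 100.5 − 20·log₁₀(7.2) = 83.353 dB.
Combined: 10·log₁₀(10^(83.373/10)+10^(83.353/10)) = 86.37 dB SPL.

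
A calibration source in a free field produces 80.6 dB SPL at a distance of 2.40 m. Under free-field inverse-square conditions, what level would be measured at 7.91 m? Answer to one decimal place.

Inverse-square spreading gives ΔL = −20·log₁₀(d₂/d₁).
ΔL = −20·log₁₀(7.91/2.40) = -10.36 dB, so L₂ = 80.6 + (-10.36) = 70.2 dB SPL.

70.2 dB SPL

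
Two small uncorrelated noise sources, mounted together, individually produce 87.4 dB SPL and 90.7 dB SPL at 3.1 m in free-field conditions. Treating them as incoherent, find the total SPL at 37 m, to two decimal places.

Combined at 3.1 m: 10·log₁₀(10^(87.4/10)+10^(90.7/10)) = 92.366 dB SPL.
Then apply −20·log₁₀(37/3.1) = -21.537 dB → 70.83 dB SPL.

70.83 dB SPL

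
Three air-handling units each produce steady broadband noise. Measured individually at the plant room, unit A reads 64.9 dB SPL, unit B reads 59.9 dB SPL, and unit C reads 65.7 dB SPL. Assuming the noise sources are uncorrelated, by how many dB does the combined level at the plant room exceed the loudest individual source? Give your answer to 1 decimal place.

Add the sources as powers (linear), then convert back to dB:
L_total = 10·log₁₀(10^(64.9/10) + 10^(59.9/10) + 10^(65.7/10)) = 68.91 dB SPL.
Excess over the loudest (65.7 dB): 68.91 − 65.7 = 3.2 dB.

3.2 dB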